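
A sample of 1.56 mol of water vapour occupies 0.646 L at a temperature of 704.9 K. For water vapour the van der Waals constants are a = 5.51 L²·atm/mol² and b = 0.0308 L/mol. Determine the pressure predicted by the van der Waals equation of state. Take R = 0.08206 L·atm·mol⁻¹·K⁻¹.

P = nRT/(V − nb) − a n²/V²
nRT/(V − nb) = (1.56)(0.08206)(704.9)/(0.646 − 1.56×0.0308) = 90.237/0.59795 = 150.91 atm
a n²/V² = (5.51)(1.56)²/(0.646)² = 32.132 atm
P = 150.91 − 32.132 = 118.8 atm

P ≈ 118.8 atm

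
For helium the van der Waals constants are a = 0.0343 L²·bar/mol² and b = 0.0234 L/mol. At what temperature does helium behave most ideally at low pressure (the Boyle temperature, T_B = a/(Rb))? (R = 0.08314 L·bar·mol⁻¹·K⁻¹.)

For a van der Waals gas the second virial coefficient B₂ = b − a/(RT) vanishes at T_B = a/(Rb).
T_B = 0.0343/(0.08314×0.0234) = 0.0343/0.0019455 = 17.63 K

T_B ≈ 17.63 K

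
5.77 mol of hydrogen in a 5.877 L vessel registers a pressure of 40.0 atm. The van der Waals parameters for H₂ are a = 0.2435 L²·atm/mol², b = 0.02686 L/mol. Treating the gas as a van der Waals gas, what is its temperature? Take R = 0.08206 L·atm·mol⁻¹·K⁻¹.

T = (P + a n²/V²)(V − nb)/(nR)
P + a n²/V² = 40.0 + (0.2435)(5.77)²/(5.877)² = 40.235 atm
V − nb = 5.877 − (5.77)(0.02686) = 5.7220 L
T = (40.235)(5.7220)/((5.77)(0.08206)) = 486.2 K

T ≈ 486.2 K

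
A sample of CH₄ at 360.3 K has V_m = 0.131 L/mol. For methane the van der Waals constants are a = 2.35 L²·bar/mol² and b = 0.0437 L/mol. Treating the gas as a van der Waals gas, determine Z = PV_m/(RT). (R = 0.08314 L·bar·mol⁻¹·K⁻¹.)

Z ≈ 0.9017

P = RT/(V_m − b) − a/V_m² = (0.08314)(360.3)/(0.131 − 0.0437) − 2.35/(0.131)²
  = 29.955/0.087300 − 136.94 = 343.13 − 136.94 = 206.19 bar
Z = PV_m/(RT) = (206.19)(0.131)/((0.08314)(360.3)) = 27.011/29.955 = 0.9017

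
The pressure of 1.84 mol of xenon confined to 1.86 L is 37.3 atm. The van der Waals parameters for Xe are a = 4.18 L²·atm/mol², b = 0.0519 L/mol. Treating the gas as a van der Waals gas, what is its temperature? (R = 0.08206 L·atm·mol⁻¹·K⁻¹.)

T = (P + a n²/V²)(V − nb)/(nR)
P + a n²/V² = 37.3 + (4.18)(1.84)²/(1.86)² = 41.391 atm
V − nb = 1.86 − (1.84)(0.0519) = 1.7645 L
T = (41.391)(1.7645)/((1.84)(0.08206)) = 483.7 K

T ≈ 483.7 K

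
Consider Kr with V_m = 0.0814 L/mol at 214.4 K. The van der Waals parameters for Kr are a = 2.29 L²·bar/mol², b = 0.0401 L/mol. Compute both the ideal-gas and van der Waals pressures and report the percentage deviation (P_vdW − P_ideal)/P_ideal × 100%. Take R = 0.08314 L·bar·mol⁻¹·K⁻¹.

Ideal: P_ideal = RT/V_m = (0.08314)(214.4)/0.0814 = 218.983 bar
vdW: P = RT/(V_m − b) − a/V_m² = 17.8252/0.0413000 − 2.29/0.00662596 = 431.603 − 345.610 = 85.993 bar
% deviation = (85.993 − 218.983)/218.983 × 100% = -60.73%

-60.73 %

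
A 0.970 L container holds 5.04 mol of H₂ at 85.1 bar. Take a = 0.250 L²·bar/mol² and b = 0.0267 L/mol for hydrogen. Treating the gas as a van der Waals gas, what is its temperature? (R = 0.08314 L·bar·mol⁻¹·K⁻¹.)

T = (P + a n²/V²)(V − nb)/(nR)
P + a n²/V² = 85.1 + (0.250)(5.04)²/(0.970)² = 91.849 bar
V − nb = 0.970 − (5.04)(0.0267) = 0.83543 L
T = (91.849)(0.83543)/((5.04)(0.08314)) = 183.1 K

T ≈ 183.1 K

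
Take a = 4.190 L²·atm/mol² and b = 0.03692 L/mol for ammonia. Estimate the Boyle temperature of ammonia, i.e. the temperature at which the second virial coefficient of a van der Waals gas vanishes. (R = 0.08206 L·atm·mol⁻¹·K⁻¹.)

For a van der Waals gas the second virial coefficient B₂ = b − a/(RT) vanishes at T_B = a/(Rb).
T_B = 4.190/(0.08206×0.03692) = 4.190/0.0030297 = 1383 K

T_B ≈ 1383 K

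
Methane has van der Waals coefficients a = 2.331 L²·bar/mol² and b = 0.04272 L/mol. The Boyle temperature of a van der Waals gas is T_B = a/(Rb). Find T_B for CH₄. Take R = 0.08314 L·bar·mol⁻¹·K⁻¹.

T_B ≈ 656.3 K

For a van der Waals gas the second virial coefficient B₂ = b − a/(RT) vanishes at T_B = a/(Rb).
T_B = 2.331/(0.08314×0.04272) = 2.331/0.0035517 = 656.3 K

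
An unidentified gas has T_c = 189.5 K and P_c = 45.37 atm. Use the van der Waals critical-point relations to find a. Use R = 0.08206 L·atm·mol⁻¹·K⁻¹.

From T_c = 8a/(27Rb) and P_c = a/(27b²): a = 27 R² T_c²/(64 P_c).
a = 27×(0.08206)²×(189.5)²/(64×45.37) = 6529.0/2903.7 = 2.249 L²·atm/mol²

a ≈ 2.249 L²·atm/mol²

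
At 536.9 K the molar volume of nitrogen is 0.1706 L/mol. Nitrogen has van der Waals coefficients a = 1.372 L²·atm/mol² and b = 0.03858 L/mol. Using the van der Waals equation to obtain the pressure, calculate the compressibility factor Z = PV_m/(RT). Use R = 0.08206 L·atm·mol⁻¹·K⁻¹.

P = RT/(V_m − b) − a/V_m² = (0.08206)(536.9)/(0.1706 − 0.03858) − 1.372/(0.1706)²
  = 44.058/0.13202 − 47.141 = 333.72 − 47.141 = 286.58 atm
Z = PV_m/(RT) = (286.58)(0.1706)/((0.08206)(536.9)) = 48.891/44.058 = 1.110

Z ≈ 1.110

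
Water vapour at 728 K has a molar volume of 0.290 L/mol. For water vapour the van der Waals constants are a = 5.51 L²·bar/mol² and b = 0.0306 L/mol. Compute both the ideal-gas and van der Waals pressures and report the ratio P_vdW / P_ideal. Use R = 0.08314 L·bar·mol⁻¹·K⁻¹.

Ideal: P_ideal = RT/V_m = (0.08314)(728)/0.290 = 208.710 bar
vdW: P = RT/(V_m − b) − a/V_m² = 60.5259/0.259400 − 5.51/0.0841000 = 233.330 − 65.5172 = 167.813 bar
Ratio = 167.813/208.710 = 0.8040

P_vdW / P_ideal ≈ 0.8040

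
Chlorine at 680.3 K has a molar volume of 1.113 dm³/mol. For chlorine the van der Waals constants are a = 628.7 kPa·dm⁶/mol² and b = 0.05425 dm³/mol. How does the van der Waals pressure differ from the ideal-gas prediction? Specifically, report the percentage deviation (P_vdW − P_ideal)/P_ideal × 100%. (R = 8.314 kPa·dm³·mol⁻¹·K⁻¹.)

Ideal: P_ideal = RT/V_m = (8.314)(680.3)/1.113 = 5081.77 kPa
vdW: P = RT/(V_m − b) − a/V_m² = 5656.01/1.05875 − 628.7/1.23877 = 5342.16 − 507.520 = 4834.64 kPa
% deviation = (4834.64 − 5081.77)/5081.77 × 100% = -4.86%

-4.86 %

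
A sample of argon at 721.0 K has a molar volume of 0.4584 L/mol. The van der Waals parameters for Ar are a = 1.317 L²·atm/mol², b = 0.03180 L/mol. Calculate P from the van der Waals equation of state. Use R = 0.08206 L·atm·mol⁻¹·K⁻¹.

P ≈ 132.4 atm

P = RT/(V_m − b) − a/V_m²
RT/(V_m − b) = (0.08206)(721.0)/(0.4584 − 0.03180) = 59.165/0.42660 = 138.69 atm
a/V_m² = 1.317/(0.4584)² = 6.2675 atm
P = 138.69 − 6.2675 = 132.4 atm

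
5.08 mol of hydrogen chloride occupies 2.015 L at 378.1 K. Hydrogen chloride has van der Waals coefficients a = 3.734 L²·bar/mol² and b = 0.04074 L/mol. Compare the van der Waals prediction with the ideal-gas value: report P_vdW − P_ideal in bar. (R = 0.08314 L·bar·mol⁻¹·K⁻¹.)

Ideal: P_ideal = nRT/V = (5.08)(0.08314)(378.1)/2.015 = 79.2511 bar
vdW: P = nRT/(V − nb) − a n²/V² = 159.691/1.80804 − 96.3611/4.06023 = 88.3227 − 23.7329 = 64.5898 bar
ΔP = 64.5898 − 79.2511 = -14.66 bar

ΔP ≈ -14.66 bar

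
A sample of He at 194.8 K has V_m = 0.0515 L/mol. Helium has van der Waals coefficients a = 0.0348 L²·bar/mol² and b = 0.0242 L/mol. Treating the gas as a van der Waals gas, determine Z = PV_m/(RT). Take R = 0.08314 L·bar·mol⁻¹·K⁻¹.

P = RT/(V_m − b) − a/V_m² = (0.08314)(194.8)/(0.0515 − 0.0242) − 0.0348/(0.0515)²
  = 16.196/0.027300 − 13.121 = 593.26 − 13.121 = 580.14 bar
Z = PV_m/(RT) = (580.14)(0.0515)/((0.08314)(194.8)) = 29.877/16.196 = 1.845

Z ≈ 1.845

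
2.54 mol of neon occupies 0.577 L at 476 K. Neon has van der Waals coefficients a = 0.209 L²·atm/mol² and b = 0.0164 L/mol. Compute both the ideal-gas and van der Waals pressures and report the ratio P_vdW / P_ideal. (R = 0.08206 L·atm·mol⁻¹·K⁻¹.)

Ideal: P_ideal = nRT/V = (2.54)(0.08206)(476)/0.577 = 171.948 atm
vdW: P = nRT/(V − nb) − a n²/V² = 99.2138/0.535344 − 1.34838/0.332929 = 185.327 − 4.05005 = 181.277 atm
Ratio = 181.277/171.948 = 1.054

P_vdW / P_ideal ≈ 1.054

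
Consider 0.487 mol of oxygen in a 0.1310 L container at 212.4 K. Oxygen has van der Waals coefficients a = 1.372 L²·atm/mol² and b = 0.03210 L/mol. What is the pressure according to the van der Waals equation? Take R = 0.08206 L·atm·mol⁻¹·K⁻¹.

P ≈ 54.61 atm

P = nRT/(V − nb) − a n²/V²
nRT/(V − nb) = (0.487)(0.08206)(212.4)/(0.1310 − 0.487×0.03210) = 8.4882/0.11537 = 73.574 atm
a n²/V² = (1.372)(0.487)²/(0.1310)² = 18.961 atm
P = 73.574 − 18.961 = 54.61 atm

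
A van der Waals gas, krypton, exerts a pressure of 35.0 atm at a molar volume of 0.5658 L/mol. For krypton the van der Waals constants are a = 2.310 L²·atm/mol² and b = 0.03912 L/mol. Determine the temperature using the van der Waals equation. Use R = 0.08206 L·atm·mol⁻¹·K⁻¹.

T = (P + a/V_m²)(V_m − b)/R
P + a/V_m² = 35.0 + 2.310/(0.5658)² = 42.216 atm
V_m − b = 0.5658 − 0.03912 = 0.52668 L/mol
T = (42.216)(0.52668)/0.08206 = 271.0 K

T ≈ 271.0 K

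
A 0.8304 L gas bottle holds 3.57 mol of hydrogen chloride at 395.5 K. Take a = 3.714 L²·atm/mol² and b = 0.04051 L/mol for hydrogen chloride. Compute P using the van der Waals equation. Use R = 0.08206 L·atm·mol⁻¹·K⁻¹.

P ≈ 100.3 atm

P = nRT/(V − nb) − a n²/V²
nRT/(V − nb) = (3.57)(0.08206)(395.5)/(0.8304 − 3.57×0.04051) = 115.86/0.68578 = 168.95 atm
a n²/V² = (3.714)(3.57)²/(0.8304)² = 68.644 atm
P = 168.95 − 68.644 = 100.3 atm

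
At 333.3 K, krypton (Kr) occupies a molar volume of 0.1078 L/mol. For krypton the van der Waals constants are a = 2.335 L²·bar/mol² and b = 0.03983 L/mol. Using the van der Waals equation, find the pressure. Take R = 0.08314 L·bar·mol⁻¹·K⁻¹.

P = RT/(V_m − b) − a/V_m²
RT/(V_m − b) = (0.08314)(333.3)/(0.1078 − 0.03983) = 27.711/0.067970 = 407.69 bar
a/V_m² = 2.335/(0.1078)² = 200.93 bar
P = 407.69 − 200.93 = 206.8 bar

P ≈ 206.8 bar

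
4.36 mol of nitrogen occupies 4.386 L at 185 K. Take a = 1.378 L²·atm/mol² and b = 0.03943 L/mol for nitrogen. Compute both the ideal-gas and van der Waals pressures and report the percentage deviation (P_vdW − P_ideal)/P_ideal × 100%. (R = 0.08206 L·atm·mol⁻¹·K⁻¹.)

-4.94 %

Ideal: P_ideal = nRT/V = (4.36)(0.08206)(185)/4.386 = 15.0911 atm
vdW: P = nRT/(V − nb) − a n²/V² = 66.1896/4.21409 − 26.1952/19.2370 = 15.7067 − 1.36171 = 14.3450 atm
% deviation = (14.3450 − 15.0911)/15.0911 × 100% = -4.94%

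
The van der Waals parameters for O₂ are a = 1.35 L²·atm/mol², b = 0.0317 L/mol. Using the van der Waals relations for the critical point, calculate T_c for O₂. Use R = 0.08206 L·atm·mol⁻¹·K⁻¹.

For a van der Waals gas, T_c = 8a/(27Rb).
T_c = 8×1.35/(27×0.08206×0.0317) = 10.800/0.070235 = 153.8 K

T_c ≈ 153.8 K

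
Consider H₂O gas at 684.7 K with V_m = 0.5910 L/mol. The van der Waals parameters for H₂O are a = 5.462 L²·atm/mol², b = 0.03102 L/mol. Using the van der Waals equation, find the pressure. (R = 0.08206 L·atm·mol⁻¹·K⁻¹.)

P ≈ 84.70 atm

P = RT/(V_m − b) − a/V_m²
RT/(V_m − b) = (0.08206)(684.7)/(0.5910 − 0.03102) = 56.186/0.55998 = 100.34 atm
a/V_m² = 5.462/(0.5910)² = 15.638 atm
P = 100.34 − 15.638 = 84.70 atm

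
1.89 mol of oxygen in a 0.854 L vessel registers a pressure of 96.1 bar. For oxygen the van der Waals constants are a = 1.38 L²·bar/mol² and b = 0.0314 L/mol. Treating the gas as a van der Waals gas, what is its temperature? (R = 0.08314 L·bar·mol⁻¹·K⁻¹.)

T ≈ 520.2 K

T = (P + a n²/V²)(V − nb)/(nR)
P + a n²/V² = 96.1 + (1.38)(1.89)²/(0.854)² = 102.86 bar
V − nb = 0.854 − (1.89)(0.0314) = 0.79465 L
T = (102.86)(0.79465)/((1.89)(0.08314)) = 520.2 K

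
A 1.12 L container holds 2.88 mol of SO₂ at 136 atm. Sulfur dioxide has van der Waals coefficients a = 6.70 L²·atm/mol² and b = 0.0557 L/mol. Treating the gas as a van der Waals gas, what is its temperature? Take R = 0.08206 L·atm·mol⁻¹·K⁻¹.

T = (P + a n²/V²)(V − nb)/(nR)
P + a n²/V² = 136 + (6.70)(2.88)²/(1.12)² = 180.30 atm
V − nb = 1.12 − (2.88)(0.0557) = 0.95958 L
T = (180.30)(0.95958)/((2.88)(0.08206)) = 732.1 K

T ≈ 732.1 K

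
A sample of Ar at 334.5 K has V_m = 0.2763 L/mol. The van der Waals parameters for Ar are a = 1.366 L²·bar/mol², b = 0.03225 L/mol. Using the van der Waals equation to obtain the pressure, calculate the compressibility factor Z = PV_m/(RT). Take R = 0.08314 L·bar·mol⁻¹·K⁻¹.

P = RT/(V_m − b) − a/V_m² = (0.08314)(334.5)/(0.2763 − 0.03225) − 1.366/(0.2763)²
  = 27.810/0.24405 − 17.893 = 113.95 − 17.893 = 96.06 bar
Z = PV_m/(RT) = (96.06)(0.2763)/((0.08314)(334.5)) = 26.541/27.810 = 0.9544

Z ≈ 0.9544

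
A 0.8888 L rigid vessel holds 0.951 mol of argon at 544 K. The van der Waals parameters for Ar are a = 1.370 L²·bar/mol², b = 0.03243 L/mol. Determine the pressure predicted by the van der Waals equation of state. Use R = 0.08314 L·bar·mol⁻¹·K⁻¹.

P = nRT/(V − nb) − a n²/V²
nRT/(V − nb) = (0.951)(0.08314)(544)/(0.8888 − 0.951×0.03243) = 43.012/0.85796 = 50.133 bar
a n²/V² = (1.370)(0.951)²/(0.8888)² = 1.5685 bar
P = 50.133 − 1.5685 = 48.56 bar

P ≈ 48.56 bar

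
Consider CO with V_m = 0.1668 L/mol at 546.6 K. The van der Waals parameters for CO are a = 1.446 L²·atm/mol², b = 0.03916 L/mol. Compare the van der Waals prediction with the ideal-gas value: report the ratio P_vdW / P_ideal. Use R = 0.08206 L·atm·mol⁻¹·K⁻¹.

Ideal: P_ideal = RT/V_m = (0.08206)(546.6)/0.1668 = 268.909 atm
vdW: P = RT/(V_m − b) − a/V_m² = 44.8540/0.127640 − 1.446/0.0278222 = 351.410 − 51.9729 = 299.437 atm
Ratio = 299.437/268.909 = 1.114

P_vdW / P_ideal ≈ 1.114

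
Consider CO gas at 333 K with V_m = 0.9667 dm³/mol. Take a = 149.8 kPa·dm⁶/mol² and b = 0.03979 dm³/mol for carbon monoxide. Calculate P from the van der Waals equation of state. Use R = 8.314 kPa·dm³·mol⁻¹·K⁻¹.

P ≈ 2827 kPa

P = RT/(V_m − b) − a/V_m²
RT/(V_m − b) = (8.314)(333)/(0.9667 − 0.03979) = 2768.6/0.92691 = 2986.9 kPa
a/V_m² = 149.8/(0.9667)² = 160.30 kPa
P = 2986.9 − 160.30 = 2827 kPa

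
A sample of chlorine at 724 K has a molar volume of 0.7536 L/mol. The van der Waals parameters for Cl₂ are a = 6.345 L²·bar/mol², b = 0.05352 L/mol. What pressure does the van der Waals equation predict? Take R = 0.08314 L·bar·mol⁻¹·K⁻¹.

P ≈ 74.81 bar

P = RT/(V_m − b) − a/V_m²
RT/(V_m − b) = (0.08314)(724)/(0.7536 − 0.05352) = 60.193/0.70008 = 85.980 bar
a/V_m² = 6.345/(0.7536)² = 11.172 bar
P = 85.980 − 11.172 = 74.81 bar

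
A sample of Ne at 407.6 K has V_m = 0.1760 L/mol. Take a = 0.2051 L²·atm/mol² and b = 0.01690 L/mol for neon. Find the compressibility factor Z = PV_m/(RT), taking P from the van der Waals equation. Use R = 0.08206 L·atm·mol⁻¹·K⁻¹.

Z ≈ 1.071

P = RT/(V_m − b) − a/V_m² = (0.08206)(407.6)/(0.1760 − 0.01690) − 0.2051/(0.1760)²
  = 33.448/0.15910 − 6.6213 = 210.23 − 6.6213 = 203.61 atm
Z = PV_m/(RT) = (203.61)(0.1760)/((0.08206)(407.6)) = 35.835/33.448 = 1.071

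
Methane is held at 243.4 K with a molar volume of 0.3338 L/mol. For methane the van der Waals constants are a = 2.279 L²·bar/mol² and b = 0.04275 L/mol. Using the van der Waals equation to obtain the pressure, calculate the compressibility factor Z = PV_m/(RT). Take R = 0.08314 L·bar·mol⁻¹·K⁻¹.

P = RT/(V_m − b) − a/V_m² = (0.08314)(243.4)/(0.3338 − 0.04275) − 2.279/(0.3338)²
  = 20.236/0.29105 − 20.454 = 69.528 − 20.454 = 49.074 bar
Z = PV_m/(RT) = (49.074)(0.3338)/((0.08314)(243.4)) = 16.381/20.236 = 0.8095

Z ≈ 0.8095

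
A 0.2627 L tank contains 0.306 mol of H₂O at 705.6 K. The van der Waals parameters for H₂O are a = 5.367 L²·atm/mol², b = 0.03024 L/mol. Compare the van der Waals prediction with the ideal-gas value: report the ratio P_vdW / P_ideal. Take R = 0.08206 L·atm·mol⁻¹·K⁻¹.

Ideal: P_ideal = nRT/V = (0.306)(0.08206)(705.6)/0.2627 = 67.4453 atm
vdW: P = nRT/(V − nb) − a n²/V² = 17.7179/0.253447 − 0.502544/0.0690113 = 69.9077 − 7.28205 = 62.6257 atm
Ratio = 62.6257/67.4453 = 0.9285

P_vdW / P_ideal ≈ 0.9285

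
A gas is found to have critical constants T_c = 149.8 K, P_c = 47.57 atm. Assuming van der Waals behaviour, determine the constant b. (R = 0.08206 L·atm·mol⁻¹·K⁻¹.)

b ≈ 0.03230 L/mol

From T_c = 8a/(27Rb) and P_c = a/(27b²): b = R T_c/(8 P_c).
b = (0.08206)(149.8)/(8×47.57) = 12.293/380.56 = 0.03230 L/mol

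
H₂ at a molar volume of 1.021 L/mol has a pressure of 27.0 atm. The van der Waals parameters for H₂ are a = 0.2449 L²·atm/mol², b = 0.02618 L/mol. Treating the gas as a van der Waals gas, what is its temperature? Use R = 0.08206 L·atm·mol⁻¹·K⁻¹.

T = (P + a/V_m²)(V_m − b)/R
P + a/V_m² = 27.0 + 0.2449/(1.021)² = 27.235 atm
V_m − b = 1.021 − 0.02618 = 0.99482 L/mol
T = (27.235)(0.99482)/0.08206 = 330.2 K

T ≈ 330.2 K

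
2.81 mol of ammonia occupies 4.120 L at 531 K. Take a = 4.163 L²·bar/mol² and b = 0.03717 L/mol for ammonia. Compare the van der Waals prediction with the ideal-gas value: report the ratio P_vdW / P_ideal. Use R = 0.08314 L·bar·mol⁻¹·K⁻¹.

Ideal: P_ideal = nRT/V = (2.81)(0.08314)(531)/4.120 = 30.1102 bar
vdW: P = nRT/(V − nb) − a n²/V² = 124.054/4.01555 − 32.8715/16.9744 = 30.8934 − 1.93653 = 28.9569 bar
Ratio = 28.9569/30.1102 = 0.9617

P_vdW / P_ideal ≈ 0.9617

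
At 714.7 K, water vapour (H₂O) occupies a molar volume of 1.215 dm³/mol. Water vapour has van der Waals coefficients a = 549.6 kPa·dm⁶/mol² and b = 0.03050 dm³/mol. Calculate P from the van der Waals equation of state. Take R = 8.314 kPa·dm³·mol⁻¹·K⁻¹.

P ≈ 4644 kPa

P = RT/(V_m − b) − a/V_m²
RT/(V_m − b) = (8.314)(714.7)/(1.215 − 0.03050) = 5942.0/1.1845 = 5016.5 kPa
a/V_m² = 549.6/(1.215)² = 372.30 kPa
P = 5016.5 − 372.30 = 4644 kPa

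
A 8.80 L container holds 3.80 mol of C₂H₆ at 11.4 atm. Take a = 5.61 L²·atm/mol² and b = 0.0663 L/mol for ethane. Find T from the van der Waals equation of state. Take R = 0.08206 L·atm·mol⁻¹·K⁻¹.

T ≈ 341.2 K

T = (P + a n²/V²)(V − nb)/(nR)
P + a n²/V² = 11.4 + (5.61)(3.80)²/(8.80)² = 12.446 atm
V − nb = 8.80 − (3.80)(0.0663) = 8.5481 L
T = (12.446)(8.5481)/((3.80)(0.08206)) = 341.2 K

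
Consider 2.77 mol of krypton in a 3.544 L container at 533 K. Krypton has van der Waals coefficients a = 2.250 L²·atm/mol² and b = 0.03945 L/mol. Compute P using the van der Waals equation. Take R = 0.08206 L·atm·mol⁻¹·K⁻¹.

P ≈ 33.90 atm

P = nRT/(V − nb) − a n²/V²
nRT/(V − nb) = (2.77)(0.08206)(533)/(3.544 − 2.77×0.03945) = 121.15/3.4347 = 35.272 atm
a n²/V² = (2.250)(2.77)²/(3.544)² = 1.3745 atm
P = 35.272 − 1.3745 = 33.90 atm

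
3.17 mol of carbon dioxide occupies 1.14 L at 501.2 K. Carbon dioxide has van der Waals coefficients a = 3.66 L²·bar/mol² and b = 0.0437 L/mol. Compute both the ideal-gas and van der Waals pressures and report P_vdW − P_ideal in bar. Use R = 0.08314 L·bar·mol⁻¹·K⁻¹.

Ideal: P_ideal = nRT/V = (3.17)(0.08314)(501.2)/1.14 = 115.871 bar
vdW: P = nRT/(V − nb) − a n²/V² = 132.093/1.00147 − 36.7790/1.29960 = 131.899 − 28.3002 = 103.599 bar
ΔP = 103.599 − 115.871 = -12.27 bar

ΔP ≈ -12.27 bar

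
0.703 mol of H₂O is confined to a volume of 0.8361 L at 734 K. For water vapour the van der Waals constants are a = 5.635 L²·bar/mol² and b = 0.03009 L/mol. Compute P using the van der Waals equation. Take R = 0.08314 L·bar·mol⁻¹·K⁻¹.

P = nRT/(V − nb) − a n²/V²
nRT/(V − nb) = (0.703)(0.08314)(734)/(0.8361 − 0.703×0.03009) = 42.900/0.81495 = 52.641 bar
a n²/V² = (5.635)(0.703)²/(0.8361)² = 3.9837 bar
P = 52.641 − 3.9837 = 48.66 bar

P ≈ 48.66 bar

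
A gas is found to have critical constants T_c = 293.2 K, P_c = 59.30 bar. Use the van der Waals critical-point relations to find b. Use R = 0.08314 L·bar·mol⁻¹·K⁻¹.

b ≈ 0.05138 L/mol

From T_c = 8a/(27Rb) and P_c = a/(27b²): b = R T_c/(8 P_c).
b = (0.08314)(293.2)/(8×59.30) = 24.377/474.40 = 0.05138 L/mol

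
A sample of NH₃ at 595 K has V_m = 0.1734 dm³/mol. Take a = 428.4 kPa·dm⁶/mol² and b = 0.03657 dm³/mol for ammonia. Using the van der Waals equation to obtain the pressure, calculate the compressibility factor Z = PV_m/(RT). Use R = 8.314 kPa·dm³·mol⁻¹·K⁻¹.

P = RT/(V_m − b) − a/V_m² = (8.314)(595)/(0.1734 − 0.03657) − 428.4/(0.1734)²
  = 4946.8/0.13683 − 14248 = 36153 − 14248 = 21905 kPa
Z = PV_m/(RT) = (21905)(0.1734)/((8.314)(595)) = 3798.3/4946.8 = 0.7678

Z ≈ 0.7678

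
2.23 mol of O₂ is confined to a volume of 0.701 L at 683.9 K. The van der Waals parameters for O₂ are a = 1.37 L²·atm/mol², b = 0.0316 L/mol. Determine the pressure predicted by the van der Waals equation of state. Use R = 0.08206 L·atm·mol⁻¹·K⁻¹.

P = nRT/(V − nb) − a n²/V²
nRT/(V − nb) = (2.23)(0.08206)(683.9)/(0.701 − 2.23×0.0316) = 125.15/0.63053 = 198.48 atm
a n²/V² = (1.37)(2.23)²/(0.701)² = 13.864 atm
P = 198.48 − 13.864 = 184.6 atm

P ≈ 184.6 atm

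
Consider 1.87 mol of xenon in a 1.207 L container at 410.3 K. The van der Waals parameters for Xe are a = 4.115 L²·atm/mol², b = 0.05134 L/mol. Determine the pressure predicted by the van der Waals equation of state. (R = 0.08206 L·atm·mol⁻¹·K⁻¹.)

P ≈ 46.79 atm

P = nRT/(V − nb) − a n²/V²
nRT/(V − nb) = (1.87)(0.08206)(410.3)/(1.207 − 1.87×0.05134) = 62.961/1.1110 = 56.671 atm
a n²/V² = (4.115)(1.87)²/(1.207)² = 9.8773 atm
P = 56.671 − 9.8773 = 46.79 atm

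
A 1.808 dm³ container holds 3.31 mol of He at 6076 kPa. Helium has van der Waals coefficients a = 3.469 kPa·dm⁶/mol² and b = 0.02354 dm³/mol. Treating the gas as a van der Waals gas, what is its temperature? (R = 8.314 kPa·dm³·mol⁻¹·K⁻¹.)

T ≈ 382.7 K

T = (P + a n²/V²)(V − nb)/(nR)
P + a n²/V² = 6076 + (3.469)(3.31)²/(1.808)² = 6087.6 kPa
V − nb = 1.808 − (3.31)(0.02354) = 1.7301 dm³
T = (6087.6)(1.7301)/((3.31)(8.314)) = 382.7 K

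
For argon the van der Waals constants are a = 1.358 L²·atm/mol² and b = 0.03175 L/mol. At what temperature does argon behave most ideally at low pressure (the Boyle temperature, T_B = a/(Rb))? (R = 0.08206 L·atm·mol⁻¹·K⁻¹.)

For a van der Waals gas the second virial coefficient B₂ = b − a/(RT) vanishes at T_B = a/(Rb).
T_B = 1.358/(0.08206×0.03175) = 1.358/0.0026054 = 521.2 K

T_B ≈ 521.2 K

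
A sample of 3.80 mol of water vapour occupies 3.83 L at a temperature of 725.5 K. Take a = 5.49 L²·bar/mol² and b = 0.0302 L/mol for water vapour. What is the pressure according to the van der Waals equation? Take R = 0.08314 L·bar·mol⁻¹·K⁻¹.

P ≈ 56.29 bar

P = nRT/(V − nb) − a n²/V²
nRT/(V − nb) = (3.80)(0.08314)(725.5)/(3.83 − 3.80×0.0302) = 229.21/3.7152 = 61.695 bar
a n²/V² = (5.49)(3.80)²/(3.83)² = 5.4043 bar
P = 61.695 − 5.4043 = 56.29 bar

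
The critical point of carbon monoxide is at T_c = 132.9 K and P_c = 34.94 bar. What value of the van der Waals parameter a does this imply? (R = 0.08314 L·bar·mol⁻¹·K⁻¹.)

a ≈ 1.474 L²·bar/mol²

From T_c = 8a/(27Rb) and P_c = a/(27b²): a = 27 R² T_c²/(64 P_c).
a = 27×(0.08314)²×(132.9)²/(64×34.94) = 3296.4/2236.2 = 1.474 L²·bar/mol²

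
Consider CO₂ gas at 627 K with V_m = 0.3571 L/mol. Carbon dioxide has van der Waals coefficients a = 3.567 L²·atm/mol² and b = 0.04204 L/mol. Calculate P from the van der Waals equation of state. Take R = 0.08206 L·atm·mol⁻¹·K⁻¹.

P ≈ 135.3 atm

P = RT/(V_m − b) − a/V_m²
RT/(V_m − b) = (0.08206)(627)/(0.3571 − 0.04204) = 51.452/0.31506 = 163.31 atm
a/V_m² = 3.567/(0.3571)² = 27.972 atm
P = 163.31 − 27.972 = 135.3 atm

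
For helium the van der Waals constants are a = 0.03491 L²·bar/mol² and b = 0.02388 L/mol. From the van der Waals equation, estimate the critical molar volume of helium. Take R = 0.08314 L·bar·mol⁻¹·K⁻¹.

V_m,c ≈ 0.07164 L/mol

For a van der Waals gas, V_m,c = 3b.
V_m,c = 3×0.02388 = 0.07164 L/mol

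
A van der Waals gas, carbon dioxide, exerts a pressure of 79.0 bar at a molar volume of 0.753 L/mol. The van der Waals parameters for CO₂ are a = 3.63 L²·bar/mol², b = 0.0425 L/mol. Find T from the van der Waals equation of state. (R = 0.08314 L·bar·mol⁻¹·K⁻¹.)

T = (P + a/V_m²)(V_m − b)/R
P + a/V_m² = 79.0 + 3.63/(0.753)² = 85.402 bar
V_m − b = 0.753 − 0.0425 = 0.71050 L/mol
T = (85.402)(0.71050)/0.08314 = 729.8 K

T ≈ 729.8 K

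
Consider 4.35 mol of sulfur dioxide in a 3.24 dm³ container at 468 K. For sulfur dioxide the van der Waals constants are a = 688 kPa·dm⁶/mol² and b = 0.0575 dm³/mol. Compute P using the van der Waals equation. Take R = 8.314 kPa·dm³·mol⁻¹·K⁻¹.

P = nRT/(V − nb) − a n²/V²
nRT/(V − nb) = (4.35)(8.314)(468)/(3.24 − 4.35×0.0575) = 16926/2.9899 = 5661.1 kPa
a n²/V² = (688)(4.35)²/(3.24)² = 1240.2 kPa
P = 5661.1 − 1240.2 = 4421 kPa

P ≈ 4421 kPa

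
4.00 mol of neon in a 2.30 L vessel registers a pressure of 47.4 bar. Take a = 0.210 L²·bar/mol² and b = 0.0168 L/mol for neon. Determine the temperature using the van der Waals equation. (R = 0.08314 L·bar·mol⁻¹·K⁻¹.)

T ≈ 322.5 K

T = (P + a n²/V²)(V − nb)/(nR)
P + a n²/V² = 47.4 + (0.210)(4.00)²/(2.30)² = 48.035 bar
V − nb = 2.30 − (4.00)(0.0168) = 2.2328 L
T = (48.035)(2.2328)/((4.00)(0.08314)) = 322.5 K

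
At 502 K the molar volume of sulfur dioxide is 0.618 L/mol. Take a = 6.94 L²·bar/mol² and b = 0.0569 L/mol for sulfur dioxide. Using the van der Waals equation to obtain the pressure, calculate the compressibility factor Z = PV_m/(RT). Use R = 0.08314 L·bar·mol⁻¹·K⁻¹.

P = RT/(V_m − b) − a/V_m² = (0.08314)(502)/(0.618 − 0.0569) − 6.94/(0.618)²
  = 41.736/0.56110 − 18.171 = 74.382 − 18.171 = 56.211 bar
Z = PV_m/(RT) = (56.211)(0.618)/((0.08314)(502)) = 34.738/41.736 = 0.8323

Z ≈ 0.8323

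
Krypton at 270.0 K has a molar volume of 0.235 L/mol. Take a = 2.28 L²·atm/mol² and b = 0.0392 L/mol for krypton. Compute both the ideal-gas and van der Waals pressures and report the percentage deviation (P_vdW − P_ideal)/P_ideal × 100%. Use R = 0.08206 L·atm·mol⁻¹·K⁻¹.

Ideal: P_ideal = RT/V_m = (0.08206)(270.0)/0.235 = 94.2817 atm
vdW: P = RT/(V_m − b) − a/V_m² = 22.1562/0.195800 − 2.28/0.0552250 = 113.157 − 41.2856 = 71.871 atm
% deviation = (71.871 − 94.2817)/94.2817 × 100% = -23.77%

-23.77 %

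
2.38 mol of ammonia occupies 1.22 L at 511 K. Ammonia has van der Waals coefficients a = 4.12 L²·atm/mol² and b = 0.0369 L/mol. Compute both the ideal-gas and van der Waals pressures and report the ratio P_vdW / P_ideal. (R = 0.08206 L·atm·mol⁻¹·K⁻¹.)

Ideal: P_ideal = nRT/V = (2.38)(0.08206)(511)/1.22 = 81.8031 atm
vdW: P = nRT/(V − nb) − a n²/V² = 99.7997/1.13218 − 23.3373/1.48840 = 88.1483 − 15.6795 = 72.4688 atm
Ratio = 72.4688/81.8031 = 0.8859

P_vdW / P_ideal ≈ 0.8859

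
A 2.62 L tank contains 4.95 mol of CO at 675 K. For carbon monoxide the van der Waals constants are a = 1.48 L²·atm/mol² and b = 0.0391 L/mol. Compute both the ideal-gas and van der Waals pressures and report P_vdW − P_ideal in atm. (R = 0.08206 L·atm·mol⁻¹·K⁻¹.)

Ideal: P_ideal = nRT/V = (4.95)(0.08206)(675)/2.62 = 104.650 atm
vdW: P = nRT/(V − nb) − a n²/V² = 274.183/2.42646 − 36.2637/6.86440 = 112.997 − 5.28287 = 107.714 atm
ΔP = 107.714 − 104.650 = 3.06 atm

ΔP ≈ 3.06 atm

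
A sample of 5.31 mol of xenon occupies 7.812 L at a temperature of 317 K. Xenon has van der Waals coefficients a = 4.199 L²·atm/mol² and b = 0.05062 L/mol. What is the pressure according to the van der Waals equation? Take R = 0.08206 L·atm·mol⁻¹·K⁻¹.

P = nRT/(V − nb) − a n²/V²
nRT/(V − nb) = (5.31)(0.08206)(317)/(7.812 − 5.31×0.05062) = 138.13/7.5432 = 18.312 atm
a n²/V² = (4.199)(5.31)²/(7.812)² = 1.9400 atm
P = 18.312 − 1.9400 = 16.37 atm

P ≈ 16.37 atm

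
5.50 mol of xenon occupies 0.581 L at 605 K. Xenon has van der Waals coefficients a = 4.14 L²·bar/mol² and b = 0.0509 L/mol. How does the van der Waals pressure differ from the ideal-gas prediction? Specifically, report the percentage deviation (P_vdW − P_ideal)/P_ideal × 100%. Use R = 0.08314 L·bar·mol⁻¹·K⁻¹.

15.08 %

Ideal: P_ideal = nRT/V = (5.50)(0.08314)(605)/0.581 = 476.159 bar
vdW: P = nRT/(V − nb) − a n²/V² = 276.648/0.301050 − 125.235/0.337561 = 918.944 − 371.000 = 547.944 bar
% deviation = (547.944 − 476.159)/476.159 × 100% = 15.08%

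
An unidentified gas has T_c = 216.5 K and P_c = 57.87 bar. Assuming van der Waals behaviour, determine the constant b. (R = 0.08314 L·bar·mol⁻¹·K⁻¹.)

b ≈ 0.03888 L/mol

From T_c = 8a/(27Rb) and P_c = a/(27b²): b = R T_c/(8 P_c).
b = (0.08314)(216.5)/(8×57.87) = 18.000/462.96 = 0.03888 L/mol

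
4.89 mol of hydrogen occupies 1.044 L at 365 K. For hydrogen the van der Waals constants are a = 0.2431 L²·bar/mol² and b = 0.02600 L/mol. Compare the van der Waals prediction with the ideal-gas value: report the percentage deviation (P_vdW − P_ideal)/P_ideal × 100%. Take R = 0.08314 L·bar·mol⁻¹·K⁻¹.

10.11 %

Ideal: P_ideal = nRT/V = (4.89)(0.08314)(365)/1.044 = 142.138 bar
vdW: P = nRT/(V − nb) − a n²/V² = 148.392/0.916860 − 5.81303/1.08994 = 161.848 − 5.33335 = 156.515 bar
% deviation = (156.515 − 142.138)/142.138 × 100% = 10.11%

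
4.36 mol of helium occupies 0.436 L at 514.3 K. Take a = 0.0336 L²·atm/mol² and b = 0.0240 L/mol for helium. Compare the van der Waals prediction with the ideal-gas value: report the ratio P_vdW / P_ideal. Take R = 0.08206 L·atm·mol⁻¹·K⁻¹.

P_vdW / P_ideal ≈ 1.308

Ideal: P_ideal = nRT/V = (4.36)(0.08206)(514.3)/0.436 = 422.035 atm
vdW: P = nRT/(V − nb) − a n²/V² = 184.007/0.331360 − 0.638723/0.190096 = 555.308 − 3.36000 = 551.948 atm
Ratio = 551.948/422.035 = 1.308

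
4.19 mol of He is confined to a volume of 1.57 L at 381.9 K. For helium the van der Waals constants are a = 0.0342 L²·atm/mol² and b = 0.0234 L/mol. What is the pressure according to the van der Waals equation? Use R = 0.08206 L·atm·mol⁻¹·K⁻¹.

P = nRT/(V − nb) − a n²/V²
nRT/(V − nb) = (4.19)(0.08206)(381.9)/(1.57 − 4.19×0.0234) = 131.31/1.4720 = 89.205 atm
a n²/V² = (0.0342)(4.19)²/(1.57)² = 0.24359 atm
P = 89.205 − 0.24359 = 88.96 atm

P ≈ 88.96 atm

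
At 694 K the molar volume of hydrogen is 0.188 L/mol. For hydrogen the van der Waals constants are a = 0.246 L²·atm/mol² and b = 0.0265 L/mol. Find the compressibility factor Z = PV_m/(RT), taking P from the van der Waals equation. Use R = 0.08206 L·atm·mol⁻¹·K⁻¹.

Z ≈ 1.141

P = RT/(V_m − b) − a/V_m² = (0.08206)(694)/(0.188 − 0.0265) − 0.246/(0.188)²
  = 56.950/0.16150 − 6.9602 = 352.63 − 6.9602 = 345.67 atm
Z = PV_m/(RT) = (345.67)(0.188)/((0.08206)(694)) = 64.986/56.950 = 1.141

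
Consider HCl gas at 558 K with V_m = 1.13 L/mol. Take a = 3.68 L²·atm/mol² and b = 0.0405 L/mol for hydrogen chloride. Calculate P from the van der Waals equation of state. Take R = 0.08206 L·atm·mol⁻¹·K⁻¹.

P ≈ 39.15 atm

P = RT/(V_m − b) − a/V_m²
RT/(V_m − b) = (0.08206)(558)/(1.13 − 0.0405) = 45.789/1.0895 = 42.028 atm
a/V_m² = 3.68/(1.13)² = 2.8820 atm
P = 42.028 − 2.8820 = 39.15 atm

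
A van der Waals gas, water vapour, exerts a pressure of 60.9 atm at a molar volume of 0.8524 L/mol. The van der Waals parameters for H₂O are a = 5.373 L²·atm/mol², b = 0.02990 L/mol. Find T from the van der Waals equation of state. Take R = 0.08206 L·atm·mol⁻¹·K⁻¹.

T = (P + a/V_m²)(V_m − b)/R
P + a/V_m² = 60.9 + 5.373/(0.8524)² = 68.295 atm
V_m − b = 0.8524 − 0.02990 = 0.82250 L/mol
T = (68.295)(0.82250)/0.08206 = 684.5 K

T ≈ 684.5 K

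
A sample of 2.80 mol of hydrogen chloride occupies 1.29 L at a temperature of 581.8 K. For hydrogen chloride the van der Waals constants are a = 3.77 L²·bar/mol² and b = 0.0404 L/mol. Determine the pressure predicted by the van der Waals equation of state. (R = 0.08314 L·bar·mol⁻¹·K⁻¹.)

P = nRT/(V − nb) − a n²/V²
nRT/(V − nb) = (2.80)(0.08314)(581.8)/(1.29 − 2.80×0.0404) = 135.44/1.1769 = 115.08 bar
a n²/V² = (3.77)(2.80)²/(1.29)² = 17.761 bar
P = 115.08 − 17.761 = 97.32 bar

P ≈ 97.32 bar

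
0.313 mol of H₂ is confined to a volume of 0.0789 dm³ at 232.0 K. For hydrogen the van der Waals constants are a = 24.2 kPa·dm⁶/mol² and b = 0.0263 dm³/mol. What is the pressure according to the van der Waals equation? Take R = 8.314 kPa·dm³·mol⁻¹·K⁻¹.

P = nRT/(V − nb) − a n²/V²
nRT/(V − nb) = (0.313)(8.314)(232.0)/(0.0789 − 0.313×0.0263) = 603.73/0.070668 = 8543.2 kPa
a n²/V² = (24.2)(0.313)²/(0.0789)² = 380.85 kPa
P = 8543.2 − 380.85 = 8162 kPa

P ≈ 8162 kPa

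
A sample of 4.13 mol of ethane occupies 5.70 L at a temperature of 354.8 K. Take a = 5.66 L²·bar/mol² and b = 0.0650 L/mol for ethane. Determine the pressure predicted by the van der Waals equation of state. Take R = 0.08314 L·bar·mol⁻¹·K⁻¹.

P = nRT/(V − nb) − a n²/V²
nRT/(V − nb) = (4.13)(0.08314)(354.8)/(5.70 − 4.13×0.0650) = 121.83/5.4316 = 22.430 bar
a n²/V² = (5.66)(4.13)²/(5.70)² = 2.9714 bar
P = 22.430 − 2.9714 = 19.46 bar

P ≈ 19.46 bar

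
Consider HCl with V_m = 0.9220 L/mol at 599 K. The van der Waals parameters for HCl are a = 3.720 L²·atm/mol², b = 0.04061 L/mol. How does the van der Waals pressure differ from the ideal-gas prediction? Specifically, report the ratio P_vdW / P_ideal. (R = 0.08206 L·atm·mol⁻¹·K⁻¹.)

Ideal: P_ideal = RT/V_m = (0.08206)(599)/0.9220 = 53.3123 atm
vdW: P = RT/(V_m − b) − a/V_m² = 49.1539/0.881390 − 3.720/0.850084 = 55.7686 − 4.37604 = 51.3926 atm
Ratio = 51.3926/53.3123 = 0.9640

P_vdW / P_ideal ≈ 0.9640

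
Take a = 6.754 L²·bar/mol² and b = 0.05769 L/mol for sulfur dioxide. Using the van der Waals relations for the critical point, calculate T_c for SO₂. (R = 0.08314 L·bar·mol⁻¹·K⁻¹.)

T_c ≈ 417.2 K

For a van der Waals gas, T_c = 8a/(27Rb).
T_c = 8×6.754/(27×0.08314×0.05769) = 54.032/0.12950 = 417.2 K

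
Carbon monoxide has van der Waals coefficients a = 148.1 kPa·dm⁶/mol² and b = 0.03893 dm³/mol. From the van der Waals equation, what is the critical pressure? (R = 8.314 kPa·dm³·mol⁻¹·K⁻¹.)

P_c ≈ 3619 kPa

For a van der Waals gas, P_c = a/(27b²).
P_c = 148.1/(27×(0.03893)²) = 148.1/0.040920 = 3619 kPa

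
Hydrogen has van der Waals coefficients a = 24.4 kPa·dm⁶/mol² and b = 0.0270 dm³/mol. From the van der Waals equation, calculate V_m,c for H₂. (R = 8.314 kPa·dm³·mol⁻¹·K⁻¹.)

For a van der Waals gas, V_m,c = 3b.
V_m,c = 3×0.0270 = 0.08100 dm³/mol

V_m,c ≈ 0.08100 dm³/mol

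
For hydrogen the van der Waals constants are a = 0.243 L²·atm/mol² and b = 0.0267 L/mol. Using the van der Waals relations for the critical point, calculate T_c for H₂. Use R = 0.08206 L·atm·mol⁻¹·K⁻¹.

T_c ≈ 32.86 K

For a van der Waals gas, T_c = 8a/(27Rb).
T_c = 8×0.243/(27×0.08206×0.0267) = 1.9440/0.059157 = 32.86 K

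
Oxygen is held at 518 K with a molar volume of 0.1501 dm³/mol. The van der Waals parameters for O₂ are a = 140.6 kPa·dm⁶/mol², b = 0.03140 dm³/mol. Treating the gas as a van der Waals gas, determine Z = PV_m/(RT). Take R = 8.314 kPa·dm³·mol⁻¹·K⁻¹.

Z ≈ 1.047

P = RT/(V_m − b) − a/V_m² = (8.314)(518)/(0.1501 − 0.03140) − 140.6/(0.1501)²
  = 4306.7/0.11870 − 6240.6 = 36282 − 6240.6 = 30041 kPa
Z = PV_m/(RT) = (30041)(0.1501)/((8.314)(518)) = 4509.2/4306.7 = 1.047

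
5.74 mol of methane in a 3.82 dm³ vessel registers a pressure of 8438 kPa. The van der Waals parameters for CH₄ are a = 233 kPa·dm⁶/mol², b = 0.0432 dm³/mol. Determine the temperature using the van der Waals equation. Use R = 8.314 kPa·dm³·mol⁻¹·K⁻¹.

T = (P + a n²/V²)(V − nb)/(nR)
P + a n²/V² = 8438 + (233)(5.74)²/(3.82)² = 8964.1 kPa
V − nb = 3.82 − (5.74)(0.0432) = 3.5720 dm³
T = (8964.1)(3.5720)/((5.74)(8.314)) = 671.0 K

T ≈ 671.0 K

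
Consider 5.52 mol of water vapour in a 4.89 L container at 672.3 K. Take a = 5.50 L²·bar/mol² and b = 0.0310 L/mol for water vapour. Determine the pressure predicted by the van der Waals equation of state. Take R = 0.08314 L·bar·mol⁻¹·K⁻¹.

P = nRT/(V − nb) − a n²/V²
nRT/(V − nb) = (5.52)(0.08314)(672.3)/(4.89 − 5.52×0.0310) = 308.54/4.7189 = 65.384 bar
a n²/V² = (5.50)(5.52)²/(4.89)² = 7.0085 bar
P = 65.384 − 7.0085 = 58.38 bar

P ≈ 58.38 bar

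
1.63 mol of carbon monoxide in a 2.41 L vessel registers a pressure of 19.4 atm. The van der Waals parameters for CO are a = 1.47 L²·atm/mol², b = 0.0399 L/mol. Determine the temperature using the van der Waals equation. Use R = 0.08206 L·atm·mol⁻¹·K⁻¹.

T ≈ 351.9 K

T = (P + a n²/V²)(V − nb)/(nR)
P + a n²/V² = 19.4 + (1.47)(1.63)²/(2.41)² = 20.072 atm
V − nb = 2.41 − (1.63)(0.0399) = 2.3450 L
T = (20.072)(2.3450)/((1.63)(0.08206)) = 351.9 K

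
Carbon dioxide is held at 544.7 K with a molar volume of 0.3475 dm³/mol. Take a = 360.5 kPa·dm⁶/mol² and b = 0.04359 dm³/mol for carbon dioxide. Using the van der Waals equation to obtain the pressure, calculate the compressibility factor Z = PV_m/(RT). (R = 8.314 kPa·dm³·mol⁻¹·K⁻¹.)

P = RT/(V_m − b) − a/V_m² = (8.314)(544.7)/(0.3475 − 0.04359) − 360.5/(0.3475)²
  = 4528.6/0.30391 − 2985.4 = 14901 − 2985.4 = 11916 kPa
Z = PV_m/(RT) = (11916)(0.3475)/((8.314)(544.7)) = 4140.8/4528.6 = 0.9144

Z ≈ 0.9144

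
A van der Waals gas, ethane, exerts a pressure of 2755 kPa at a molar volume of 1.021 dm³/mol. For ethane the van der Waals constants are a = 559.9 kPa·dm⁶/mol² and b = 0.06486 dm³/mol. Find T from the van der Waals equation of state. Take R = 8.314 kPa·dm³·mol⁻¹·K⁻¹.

T = (P + a/V_m²)(V_m − b)/R
P + a/V_m² = 2755 + 559.9/(1.021)² = 3292.1 kPa
V_m − b = 1.021 − 0.06486 = 0.95614 dm³/mol
T = (3292.1)(0.95614)/8.314 = 378.6 K

T ≈ 378.6 K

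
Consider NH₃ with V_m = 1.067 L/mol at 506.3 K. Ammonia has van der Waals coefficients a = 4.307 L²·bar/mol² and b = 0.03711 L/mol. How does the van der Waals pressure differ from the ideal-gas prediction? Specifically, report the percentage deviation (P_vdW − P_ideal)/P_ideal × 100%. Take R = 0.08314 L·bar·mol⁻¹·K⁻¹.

Ideal: P_ideal = RT/V_m = (0.08314)(506.3)/1.067 = 39.4506 bar
vdW: P = RT/(V_m − b) − a/V_m² = 42.0938/1.02989 − 4.307/1.13849 = 40.8721 − 3.78308 = 37.0890 bar
% deviation = (37.0890 − 39.4506)/39.4506 × 100% = -5.99%

-5.99 %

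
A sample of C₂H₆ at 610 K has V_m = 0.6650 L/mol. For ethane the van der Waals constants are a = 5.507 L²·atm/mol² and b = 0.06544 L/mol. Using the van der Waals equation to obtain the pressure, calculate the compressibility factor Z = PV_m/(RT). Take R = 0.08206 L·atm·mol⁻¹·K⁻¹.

P = RT/(V_m − b) − a/V_m² = (0.08206)(610)/(0.6650 − 0.06544) − 5.507/(0.6650)²
  = 50.057/0.59956 − 12.453 = 83.490 − 12.453 = 71.037 atm
Z = PV_m/(RT) = (71.037)(0.6650)/((0.08206)(610)) = 47.240/50.057 = 0.9437

Z ≈ 0.9437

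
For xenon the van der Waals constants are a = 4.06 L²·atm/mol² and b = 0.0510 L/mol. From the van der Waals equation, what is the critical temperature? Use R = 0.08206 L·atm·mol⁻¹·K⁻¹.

T_c ≈ 287.4 K

For a van der Waals gas, T_c = 8a/(27Rb).
T_c = 8×4.06/(27×0.08206×0.0510) = 32.480/0.11300 = 287.4 K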